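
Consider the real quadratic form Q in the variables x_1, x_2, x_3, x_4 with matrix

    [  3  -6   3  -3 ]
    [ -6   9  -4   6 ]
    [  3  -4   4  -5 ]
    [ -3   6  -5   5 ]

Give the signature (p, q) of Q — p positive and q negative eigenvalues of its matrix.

(3, 1)

Applying the same elementary operations to the rows and columns of A produces a congruent diagonal matrix with entries 3, -3, 7/3, 2/7.
That gives 3 positive, 1 negative pivots.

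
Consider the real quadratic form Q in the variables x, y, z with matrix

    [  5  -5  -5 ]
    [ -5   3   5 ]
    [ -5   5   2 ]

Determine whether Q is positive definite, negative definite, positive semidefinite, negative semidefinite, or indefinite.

indefinite

Congruent diagonalization of A (simultaneous row and column reduction) yields pivots 5, -2, -3.
So there are 1 positive, 2 negative pivots.
Hence Q is indefinite.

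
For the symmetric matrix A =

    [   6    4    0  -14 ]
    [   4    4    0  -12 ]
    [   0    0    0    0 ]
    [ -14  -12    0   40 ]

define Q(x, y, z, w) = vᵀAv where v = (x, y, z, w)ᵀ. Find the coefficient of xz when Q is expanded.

The coefficient of xz is A[1,3] + A[3,1] = 2·0 = 0.

0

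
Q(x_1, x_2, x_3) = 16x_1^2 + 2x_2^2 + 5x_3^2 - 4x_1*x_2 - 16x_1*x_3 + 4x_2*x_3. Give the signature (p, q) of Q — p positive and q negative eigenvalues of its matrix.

(3, 0)

Write A = [[16, -2, -8], [-2, 2, 2], [-8, 2, 5]].
Applying the same elementary operations to the rows and columns of A produces a congruent diagonal matrix with entries 16, 7/4, 3/7.
So there are 3 positive pivots.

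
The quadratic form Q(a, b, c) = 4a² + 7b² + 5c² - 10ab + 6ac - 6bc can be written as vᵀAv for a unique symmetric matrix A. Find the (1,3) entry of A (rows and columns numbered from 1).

The coefficient of a·c in Q is 6. For a symmetric A this equals A[1,3] + A[3,1] = 2·A[1,3].
So A[1,3] = 6/2 = 3.

3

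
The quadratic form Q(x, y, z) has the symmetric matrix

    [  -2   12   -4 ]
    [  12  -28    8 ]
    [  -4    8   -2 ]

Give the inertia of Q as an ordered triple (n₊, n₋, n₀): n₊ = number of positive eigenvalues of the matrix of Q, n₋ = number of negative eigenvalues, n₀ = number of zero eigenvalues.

(2, 1, 0)

An LDLᵀ factorisation of A has diagonal entries -2, 44, 2/11.
So there are 2 positive, 1 negative pivots.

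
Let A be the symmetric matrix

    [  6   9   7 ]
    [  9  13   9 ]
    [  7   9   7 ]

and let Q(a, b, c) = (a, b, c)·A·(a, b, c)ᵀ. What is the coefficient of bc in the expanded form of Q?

18

The coefficient of bc is A[2,3] + A[3,2] = 2·9 = 18.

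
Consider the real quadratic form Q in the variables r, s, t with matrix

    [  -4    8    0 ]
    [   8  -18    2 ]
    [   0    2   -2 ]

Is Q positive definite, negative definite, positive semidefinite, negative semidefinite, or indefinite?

Row-reducing A symmetrically gives the diagonal entries -4, -2, 0.
That gives 2 negative, 1 zero pivots.
Hence Q is negative semidefinite.

negative semidefinite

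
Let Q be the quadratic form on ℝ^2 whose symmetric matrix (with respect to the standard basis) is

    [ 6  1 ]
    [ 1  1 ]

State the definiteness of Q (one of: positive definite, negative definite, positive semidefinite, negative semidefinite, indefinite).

For the 2×2 matrix [[6, 1], [1, 1]]: det = 6·1 − (1)² = 5, trace = 7.
det > 0 so both eigenvalues share the sign of the trace; trace = 7 > 0 ⇒ both positive.

positive definite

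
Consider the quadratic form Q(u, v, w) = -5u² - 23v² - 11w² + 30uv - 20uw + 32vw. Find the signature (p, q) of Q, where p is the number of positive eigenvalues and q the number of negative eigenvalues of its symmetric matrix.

(2, 1)

Write A = [[-5, 15, -10], [15, -23, 16], [-10, 16, -11]].
Row-reducing A symmetrically gives the diagonal entries -5, 22, 1/11.
That gives 2 positive, 1 negative pivots.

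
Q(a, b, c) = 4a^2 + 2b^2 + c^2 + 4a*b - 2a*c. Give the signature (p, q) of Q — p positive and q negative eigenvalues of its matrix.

The symmetric matrix is A = [[4, 2, -1], [2, 2, 0], [-1, 0, 1]].
Symmetric row and column elimination reduces A to a congruent diagonal form with pivots 4, 1, 1/2.
Counting signs: 3 positive.

(3, 0)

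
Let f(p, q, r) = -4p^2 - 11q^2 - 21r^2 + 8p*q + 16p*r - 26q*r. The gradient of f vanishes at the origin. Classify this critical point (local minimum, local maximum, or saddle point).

The Hessian at the origin is H = [[-8, 8, 16], [8, -22, -26], [16, -26, -42]].
Symmetric row and column elimination reduces H to a congruent diagonal form with pivots -8, -14, -20/7.
Counting signs: 3 negative.
H is negative definite, so the origin is a strict local maximum.

local maximum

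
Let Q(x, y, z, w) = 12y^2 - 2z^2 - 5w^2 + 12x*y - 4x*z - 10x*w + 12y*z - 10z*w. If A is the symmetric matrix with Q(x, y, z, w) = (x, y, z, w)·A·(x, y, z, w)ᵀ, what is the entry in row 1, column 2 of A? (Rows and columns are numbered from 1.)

The coefficient of x·y in Q is 12. For a symmetric A this equals A[1,2] + A[2,1] = 2·A[1,2].
So A[1,2] = 12/2 = 6.

6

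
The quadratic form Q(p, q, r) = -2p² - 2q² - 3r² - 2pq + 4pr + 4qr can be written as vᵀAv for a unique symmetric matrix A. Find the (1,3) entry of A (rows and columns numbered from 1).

The coefficient of p·r in Q is 4. For a symmetric A this equals A[1,3] + A[3,1] = 2·A[1,3].
So A[1,3] = 4/2 = 2.

2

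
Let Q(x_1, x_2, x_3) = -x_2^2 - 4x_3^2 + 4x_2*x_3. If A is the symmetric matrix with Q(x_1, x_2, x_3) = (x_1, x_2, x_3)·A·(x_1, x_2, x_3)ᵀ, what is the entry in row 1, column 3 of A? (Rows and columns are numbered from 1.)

The coefficient of x_1·x_3 in Q is 0. For a symmetric A this equals A[1,3] + A[3,1] = 2·A[1,3].
So A[1,3] = 0/2 = 0.

0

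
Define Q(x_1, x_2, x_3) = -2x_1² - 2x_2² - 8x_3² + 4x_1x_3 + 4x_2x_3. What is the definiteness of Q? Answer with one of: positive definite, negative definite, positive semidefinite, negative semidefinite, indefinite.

The symmetric matrix is A = [[-2, 0, 2], [0, -2, 2], [2, 2, -8]].
Row-reducing A symmetrically gives the diagonal entries -2, -2, -4.
So there are 3 negative pivots.
Hence Q is negative definite.

negative definite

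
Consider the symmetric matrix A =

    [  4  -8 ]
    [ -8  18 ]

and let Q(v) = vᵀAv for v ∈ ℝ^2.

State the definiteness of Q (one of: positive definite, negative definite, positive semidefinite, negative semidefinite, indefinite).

Leading principal minors: Δ_1 = 4, Δ_2 = 8.
All leading principal minors are positive, so by Sylvester's criterion Q is positive definite.

positive definite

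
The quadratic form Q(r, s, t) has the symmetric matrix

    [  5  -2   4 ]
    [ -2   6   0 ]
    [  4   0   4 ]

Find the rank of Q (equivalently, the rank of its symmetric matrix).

Symmetric row and column elimination reduces A to a congruent diagonal form with pivots 5, 26/5, 4/13.
That gives 3 positive pivots.
The rank is the number of nonzero pivots: 3.

3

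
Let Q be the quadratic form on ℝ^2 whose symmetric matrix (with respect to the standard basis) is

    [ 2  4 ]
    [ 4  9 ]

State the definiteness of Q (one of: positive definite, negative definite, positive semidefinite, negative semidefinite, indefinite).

positive definite

For the 2×2 matrix [[2, 4], [4, 9]]: det = 2·9 − (4)² = 2, trace = 11.
det > 0 so both eigenvalues share the sign of the trace; trace = 11 > 0 ⇒ both positive.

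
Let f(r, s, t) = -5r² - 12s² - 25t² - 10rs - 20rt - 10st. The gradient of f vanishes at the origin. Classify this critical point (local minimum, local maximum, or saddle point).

local maximum

The Hessian at the origin is H = [[-10, -10, -20], [-10, -24, -10], [-20, -10, -50]].
Congruent diagonalization of H (simultaneous row and column reduction) yields pivots -10, -14, -20/7.
So there are 3 negative pivots.
H is negative definite, so the origin is a strict local maximum.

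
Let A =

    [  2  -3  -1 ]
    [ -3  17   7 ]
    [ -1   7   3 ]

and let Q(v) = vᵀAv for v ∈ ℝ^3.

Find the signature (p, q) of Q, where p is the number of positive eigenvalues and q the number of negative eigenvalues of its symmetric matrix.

(3, 0)

Row-reducing A symmetrically gives the diagonal entries 2, 25/2, 2/25.
Counting signs: 3 positive.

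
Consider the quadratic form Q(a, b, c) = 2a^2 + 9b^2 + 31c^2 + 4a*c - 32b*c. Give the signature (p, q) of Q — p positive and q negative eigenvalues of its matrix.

The associated matrix is A = [[2, 0, 2], [0, 9, -16], [2, -16, 31]].
An LDLᵀ factorisation of A has diagonal entries 2, 9, 5/9.
That gives 3 positive pivots.

(3, 0)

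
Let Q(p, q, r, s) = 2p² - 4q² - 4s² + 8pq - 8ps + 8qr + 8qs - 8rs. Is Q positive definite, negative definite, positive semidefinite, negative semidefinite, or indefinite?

indefinite

Write A = [[2, 4, 0, -4], [4, -4, 4, 4], [0, 4, 0, -4], [-4, 4, -4, -4]].
Row-reducing A symmetrically gives the diagonal entries 2, -12, 4/3, 0.
That gives 2 positive, 1 negative, 1 zero pivots.
Hence Q is indefinite.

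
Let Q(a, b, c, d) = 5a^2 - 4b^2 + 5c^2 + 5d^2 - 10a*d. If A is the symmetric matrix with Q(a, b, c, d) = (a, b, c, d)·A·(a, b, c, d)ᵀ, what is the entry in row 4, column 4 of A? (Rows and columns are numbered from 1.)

The coefficient of d^2 in Q is 5, and that is exactly A[4,4].

5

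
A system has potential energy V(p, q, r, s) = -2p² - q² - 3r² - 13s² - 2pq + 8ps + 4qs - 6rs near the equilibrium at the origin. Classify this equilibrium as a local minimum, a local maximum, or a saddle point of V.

local maximum

The Hessian at the origin is H = [[-4, -2, 0, 8], [-2, -2, 0, 4], [0, 0, -6, -6], [8, 4, -6, -26]].
Symmetric row and column elimination reduces H to a congruent diagonal form with pivots -4, -1, -6, -4.
That gives 4 negative pivots.
H is negative definite, so the origin is a strict local maximum.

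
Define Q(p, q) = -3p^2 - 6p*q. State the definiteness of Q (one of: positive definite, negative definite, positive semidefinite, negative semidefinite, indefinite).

The symmetric matrix of Q is [[-3, -3], [-3, 0]].
For the 2×2 matrix [[-3, -3], [-3, 0]]: det = -3·0 − (-3)² = -9, trace = -3.
det < 0 so the eigenvalues have opposite signs; the form is indefinite.

indefinite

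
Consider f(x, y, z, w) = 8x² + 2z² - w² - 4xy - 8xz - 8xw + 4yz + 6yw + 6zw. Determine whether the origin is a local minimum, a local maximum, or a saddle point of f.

The Hessian at the origin is H = [[16, -4, -8, -8], [-4, 0, 4, 6], [-8, 4, 4, 6], [-8, 6, 6, -2]].
Congruent diagonalization of H (simultaneous row and column reduction) yields pivots 16, -1, 4, -15.
Counting signs: 2 positive, 2 negative.
H is indefinite, so the origin is a saddle point.

saddle point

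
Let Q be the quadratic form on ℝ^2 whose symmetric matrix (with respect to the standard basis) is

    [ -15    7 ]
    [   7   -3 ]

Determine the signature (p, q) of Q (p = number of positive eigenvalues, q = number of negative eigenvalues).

(1, 1)

Row-reducing A symmetrically gives the diagonal entries -15, 4/15.
Counting signs: 1 positive, 1 negative.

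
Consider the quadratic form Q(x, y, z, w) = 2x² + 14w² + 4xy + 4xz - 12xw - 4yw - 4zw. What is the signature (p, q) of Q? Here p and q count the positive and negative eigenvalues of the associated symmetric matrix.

(2, 1)

Write A = [[2, 2, 2, -6], [2, 0, 0, -2], [2, 0, 0, -2], [-6, -2, -2, 14]].
Row-reducing A symmetrically gives the diagonal entries 2, -2, 0, 4.
That gives 2 positive, 1 negative, 1 zero pivots.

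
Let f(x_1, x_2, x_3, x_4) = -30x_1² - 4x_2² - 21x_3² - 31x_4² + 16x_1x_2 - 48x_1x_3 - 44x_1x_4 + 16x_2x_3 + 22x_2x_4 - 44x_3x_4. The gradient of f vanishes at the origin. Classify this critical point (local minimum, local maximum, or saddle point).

local maximum

The Hessian at the origin is H = [[-60, 16, -48, -44], [16, -8, 16, 22], [-48, 16, -42, -44], [-44, 22, -44, -62]].
Congruent diagonalization of H (simultaneous row and column reduction) yields pivots -60, -56/15, -6/7, -3/2.
That gives 4 negative pivots.
H is negative definite, so the origin is a strict local maximum.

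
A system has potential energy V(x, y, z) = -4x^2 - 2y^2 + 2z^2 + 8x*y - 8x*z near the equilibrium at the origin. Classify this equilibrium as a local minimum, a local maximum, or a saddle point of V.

The Hessian at the origin is H = [[-8, 8, -8], [8, -4, 0], [-8, 0, 4]].
Applying the same elementary operations to the rows and columns of H produces a congruent diagonal matrix with entries -8, 4, -4.
That gives 1 positive, 2 negative pivots.
H is indefinite, so the origin is a saddle point.

saddle point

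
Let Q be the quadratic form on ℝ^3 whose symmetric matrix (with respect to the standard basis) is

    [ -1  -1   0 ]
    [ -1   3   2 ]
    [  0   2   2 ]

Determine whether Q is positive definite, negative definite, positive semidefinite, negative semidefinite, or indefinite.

Symmetric row and column elimination reduces A to a congruent diagonal form with pivots -1, 4, 1.
Counting signs: 2 positive, 1 negative.
Hence Q is indefinite.

indefinite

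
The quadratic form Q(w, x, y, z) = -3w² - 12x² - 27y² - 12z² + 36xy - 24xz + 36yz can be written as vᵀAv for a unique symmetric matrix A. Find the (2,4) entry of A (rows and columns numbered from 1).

-12

The coefficient of x·z in Q is -24. For a symmetric A this equals A[2,4] + A[4,2] = 2·A[2,4].
So A[2,4] = -24/2 = -12.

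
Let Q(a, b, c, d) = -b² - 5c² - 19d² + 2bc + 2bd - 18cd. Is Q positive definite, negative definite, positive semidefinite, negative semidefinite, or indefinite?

The associated matrix is A = [[0, 0, 0, 0], [0, -1, 1, 1], [0, 1, -5, -9], [0, 1, -9, -19]].
Congruent diagonalization of A (simultaneous row and column reduction) yields pivots 0, -1, -4, -2.
So there are 3 negative, 1 zero pivots.
Hence Q is negative semidefinite.

negative semidefinite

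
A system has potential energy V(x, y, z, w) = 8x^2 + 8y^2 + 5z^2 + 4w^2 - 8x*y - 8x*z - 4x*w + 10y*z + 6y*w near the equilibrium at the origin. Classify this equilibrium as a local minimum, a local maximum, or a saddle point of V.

local minimum

The Hessian at the origin is H = [[16, -8, -8, -4], [-8, 16, 10, 6], [-8, 10, 10, 0], [-4, 6, 0, 8]].
Symmetric row and column elimination reduces H to a congruent diagonal form with pivots 16, 12, 3, 1/3.
So there are 4 positive pivots.
H is positive definite, so the origin is a strict local minimum.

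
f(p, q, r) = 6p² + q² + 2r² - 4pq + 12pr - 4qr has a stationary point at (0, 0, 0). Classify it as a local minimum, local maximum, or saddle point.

saddle point

The Hessian at the origin is H = [[12, -4, 12], [-4, 2, -4], [12, -4, 4]].
Symmetric row and column elimination reduces H to a congruent diagonal form with pivots 12, 2/3, -8.
That gives 2 positive, 1 negative pivots.
H is indefinite, so the origin is a saddle point.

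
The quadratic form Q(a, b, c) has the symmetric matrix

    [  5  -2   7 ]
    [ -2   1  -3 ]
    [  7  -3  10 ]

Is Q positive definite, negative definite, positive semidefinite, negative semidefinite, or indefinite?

positive semidefinite

Symmetric row and column elimination reduces A to a congruent diagonal form with pivots 5, 1/5, 0.
That gives 2 positive, 1 zero pivots.
Hence Q is positive semidefinite.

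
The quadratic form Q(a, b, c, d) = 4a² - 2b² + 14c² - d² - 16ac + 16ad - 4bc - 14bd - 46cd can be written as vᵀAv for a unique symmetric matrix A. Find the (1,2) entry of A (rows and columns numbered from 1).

The coefficient of a·b in Q is 0. For a symmetric A this equals A[1,2] + A[2,1] = 2·A[1,2].
So A[1,2] = 0/2 = 0.

0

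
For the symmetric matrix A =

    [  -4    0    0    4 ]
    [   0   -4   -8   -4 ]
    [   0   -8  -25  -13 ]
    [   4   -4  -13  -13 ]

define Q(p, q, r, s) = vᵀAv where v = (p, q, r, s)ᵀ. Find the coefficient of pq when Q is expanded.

0

The coefficient of pq is A[1,2] + A[2,1] = 2·0 = 0.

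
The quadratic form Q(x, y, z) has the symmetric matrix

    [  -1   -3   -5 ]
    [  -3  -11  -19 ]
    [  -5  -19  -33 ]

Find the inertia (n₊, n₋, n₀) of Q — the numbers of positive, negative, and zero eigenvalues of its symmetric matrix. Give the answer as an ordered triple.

Congruent diagonalization of A (simultaneous row and column reduction) yields pivots -1, -2, 0.
Counting signs: 2 negative, 1 zero.

(0, 2, 1)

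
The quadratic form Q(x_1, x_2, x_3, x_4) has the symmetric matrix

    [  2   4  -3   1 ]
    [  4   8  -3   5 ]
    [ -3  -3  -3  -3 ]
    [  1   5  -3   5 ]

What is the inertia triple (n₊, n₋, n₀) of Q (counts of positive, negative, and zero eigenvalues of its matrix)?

(2, 1, 1)

By Sylvester's law of inertia any congruent diagonalization of A has 2 positive, 1 negative and 1 zero entries.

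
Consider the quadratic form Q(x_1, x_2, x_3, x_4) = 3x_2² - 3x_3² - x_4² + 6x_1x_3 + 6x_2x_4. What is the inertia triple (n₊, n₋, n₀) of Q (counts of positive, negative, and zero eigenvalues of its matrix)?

(2, 2, 0)

The symmetric matrix is A = [[0, 0, 3, 0], [0, 3, 0, 3], [3, 0, -3, 0], [0, 3, 0, -1]].
By Sylvester's law of inertia any congruent diagonalization of A has 2 positive, 2 negative and 0 zero entries.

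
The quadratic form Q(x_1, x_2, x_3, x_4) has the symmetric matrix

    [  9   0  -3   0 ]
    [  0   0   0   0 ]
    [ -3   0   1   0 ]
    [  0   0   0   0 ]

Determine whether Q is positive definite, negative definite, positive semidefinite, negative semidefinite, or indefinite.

Congruent diagonalization of A (simultaneous row and column reduction) yields pivots 9, 0, 0, 0.
That gives 1 positive, 3 zero pivots.
Hence Q is positive semidefinite.

positive semidefinite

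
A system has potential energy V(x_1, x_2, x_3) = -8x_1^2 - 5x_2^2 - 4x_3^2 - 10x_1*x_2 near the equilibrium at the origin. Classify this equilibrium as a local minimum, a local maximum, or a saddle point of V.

The Hessian at the origin is H = [[-16, -10, 0], [-10, -10, 0], [0, 0, -8]].
Congruent diagonalization of H (simultaneous row and column reduction) yields pivots -16, -15/4, -8.
Counting signs: 3 negative.
H is negative definite, so the origin is a strict local maximum.

local maximum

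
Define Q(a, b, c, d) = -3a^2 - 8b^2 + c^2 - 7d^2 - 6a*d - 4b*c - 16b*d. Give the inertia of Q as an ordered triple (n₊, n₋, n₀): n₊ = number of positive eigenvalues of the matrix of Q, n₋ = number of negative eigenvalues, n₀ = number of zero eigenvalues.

The symmetric matrix is A = [[-3, 0, 0, -3], [0, -8, -2, -8], [0, -2, 1, 0], [-3, -8, 0, -7]].
Symmetric row and column elimination reduces A to a congruent diagonal form with pivots -3, -8, 3/2, 4/3.
So there are 2 positive, 2 negative pivots.

(2, 2, 0)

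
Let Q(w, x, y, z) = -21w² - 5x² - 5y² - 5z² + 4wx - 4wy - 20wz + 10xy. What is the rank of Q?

3

Write A = [[-21, 2, -2, -10], [2, -5, 5, 0], [-2, 5, -5, 0], [-10, 0, 0, -5]].
Congruent diagonalization of A (simultaneous row and column reduction) yields pivots -21, -101/21, 0, -5/101.
So there are 3 negative, 1 zero pivots.
The rank is the number of nonzero pivots: 3.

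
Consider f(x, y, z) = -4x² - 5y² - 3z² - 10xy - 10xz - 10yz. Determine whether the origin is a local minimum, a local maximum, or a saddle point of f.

The Hessian at the origin is H = [[-8, -10, -10], [-10, -10, -10], [-10, -10, -6]].
Applying the same elementary operations to the rows and columns of H produces a congruent diagonal matrix with entries -8, 5/2, 4.
So there are 2 positive, 1 negative pivots.
H is indefinite, so the origin is a saddle point.

saddle point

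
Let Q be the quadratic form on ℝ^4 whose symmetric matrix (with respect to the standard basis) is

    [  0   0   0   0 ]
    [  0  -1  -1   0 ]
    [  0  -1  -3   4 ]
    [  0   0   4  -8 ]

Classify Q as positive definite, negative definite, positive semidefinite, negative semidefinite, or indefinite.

negative semidefinite

Row-reducing A symmetrically gives the diagonal entries 0, -1, -2, 0.
That gives 2 negative, 2 zero pivots.
Hence Q is negative semidefinite.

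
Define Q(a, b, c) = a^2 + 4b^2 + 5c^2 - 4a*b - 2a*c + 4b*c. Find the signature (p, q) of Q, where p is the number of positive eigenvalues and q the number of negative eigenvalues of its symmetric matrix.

(2, 0)

The associated matrix is A = [[1, -2, -1], [-2, 4, 2], [-1, 2, 5]].
Row-reducing A symmetrically gives the diagonal entries 1, 0, 4.
Counting signs: 2 positive, 1 zero.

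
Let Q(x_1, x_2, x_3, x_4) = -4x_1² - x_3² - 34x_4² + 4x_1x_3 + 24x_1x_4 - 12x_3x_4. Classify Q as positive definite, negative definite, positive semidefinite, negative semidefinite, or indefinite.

indefinite

Write A = [[-4, 0, 2, 12], [0, 0, 0, 0], [2, 0, -1, -6], [12, 0, -6, -34]].
Congruent diagonalization of A (simultaneous row and column reduction) yields pivots -4, 0, 0, 2.
Counting signs: 1 positive, 1 negative, 2 zero.
Hence Q is indefinite.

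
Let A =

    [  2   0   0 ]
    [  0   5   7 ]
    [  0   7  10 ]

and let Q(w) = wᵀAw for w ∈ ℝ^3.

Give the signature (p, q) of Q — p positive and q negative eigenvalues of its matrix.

Symmetric row and column elimination reduces A to a congruent diagonal form with pivots 2, 5, 1/5.
So there are 3 positive pivots.

(3, 0)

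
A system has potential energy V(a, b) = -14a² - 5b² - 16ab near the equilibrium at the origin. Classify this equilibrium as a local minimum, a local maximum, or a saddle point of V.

local maximum

The Hessian at the origin is H = [[-28, -16], [-16, -10]].
det H = -28·-10 − (-16)² = 24 > 0 and H[1,1] = -28 < 0, so H is negative definite.
Therefore the origin is a local maximum.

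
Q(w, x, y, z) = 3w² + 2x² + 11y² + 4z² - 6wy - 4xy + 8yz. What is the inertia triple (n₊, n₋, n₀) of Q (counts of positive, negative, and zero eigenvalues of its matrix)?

(4, 0, 0)

The associated matrix is A = [[3, 0, -3, 0], [0, 2, -2, 0], [-3, -2, 11, 4], [0, 0, 4, 4]].
An LDLᵀ factorisation of A has diagonal entries 3, 2, 6, 4/3.
So there are 4 positive pivots.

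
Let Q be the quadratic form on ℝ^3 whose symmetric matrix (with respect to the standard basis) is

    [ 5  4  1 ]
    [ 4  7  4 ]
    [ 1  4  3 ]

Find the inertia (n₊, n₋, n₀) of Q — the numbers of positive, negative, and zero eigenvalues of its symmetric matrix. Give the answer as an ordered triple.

(3, 0, 0)

Congruent diagonalization of A (simultaneous row and column reduction) yields pivots 5, 19/5, 2/19.
That gives 3 positive pivots.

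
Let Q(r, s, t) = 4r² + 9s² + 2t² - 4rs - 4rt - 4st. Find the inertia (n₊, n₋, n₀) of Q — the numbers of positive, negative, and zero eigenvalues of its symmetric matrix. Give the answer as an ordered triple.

The symmetric matrix is A = [[4, -2, -2], [-2, 9, -2], [-2, -2, 2]].
Symmetric row and column elimination reduces A to a congruent diagonal form with pivots 4, 8, -1/8.
That gives 2 positive, 1 negative pivots.

(2, 1, 0)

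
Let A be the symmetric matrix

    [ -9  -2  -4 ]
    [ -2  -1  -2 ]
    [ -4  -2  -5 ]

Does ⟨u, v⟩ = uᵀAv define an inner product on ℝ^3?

no

Row-reducing A symmetrically gives the diagonal entries -9, -5/9, -1.
So there are 3 negative pivots.
Hence Q is negative definite.
⟨·,·⟩ is an inner product exactly when A is positive definite.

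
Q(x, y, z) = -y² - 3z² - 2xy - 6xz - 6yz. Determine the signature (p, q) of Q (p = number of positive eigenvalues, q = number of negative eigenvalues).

(2, 1)

The symmetric matrix is A = [[0, -1, -3], [-1, -1, -3], [-3, -3, -3]].
By Sylvester's law of inertia any congruent diagonalization of A has 2 positive, 1 negative and 0 zero entries.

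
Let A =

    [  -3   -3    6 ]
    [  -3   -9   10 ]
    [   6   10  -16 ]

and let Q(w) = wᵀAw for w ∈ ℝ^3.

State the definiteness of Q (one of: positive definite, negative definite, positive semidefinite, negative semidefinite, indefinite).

negative definite

Leading principal minors: Δ_1 = -3, Δ_2 = 18, Δ_3 = -24.
The signs alternate starting with Δ_1 < 0, so by Sylvester's criterion Q is negative definite.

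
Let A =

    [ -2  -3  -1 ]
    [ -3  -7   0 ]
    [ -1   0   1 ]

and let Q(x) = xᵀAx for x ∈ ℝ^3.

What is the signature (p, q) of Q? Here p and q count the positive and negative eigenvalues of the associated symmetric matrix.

Applying the same elementary operations to the rows and columns of A produces a congruent diagonal matrix with entries -2, -5/2, 12/5.
So there are 1 positive, 2 negative pivots.

(1, 2)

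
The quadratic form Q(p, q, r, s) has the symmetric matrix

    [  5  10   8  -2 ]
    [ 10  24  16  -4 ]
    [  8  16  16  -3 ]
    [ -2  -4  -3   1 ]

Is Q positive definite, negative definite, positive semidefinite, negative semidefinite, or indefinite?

positive definite

Leading principal minors: Δ_1 = 5, Δ_2 = 20, Δ_3 = 64, Δ_4 = 12.
All leading principal minors are positive, so by Sylvester's criterion Q is positive definite.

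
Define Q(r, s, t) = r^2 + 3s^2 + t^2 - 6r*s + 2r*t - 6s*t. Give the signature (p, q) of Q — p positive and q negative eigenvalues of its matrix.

Write A = [[1, -3, 1], [-3, 3, -3], [1, -3, 1]].
Row-reducing A symmetrically gives the diagonal entries 1, -6, 0.
Counting signs: 1 positive, 1 negative, 1 zero.

(1, 1)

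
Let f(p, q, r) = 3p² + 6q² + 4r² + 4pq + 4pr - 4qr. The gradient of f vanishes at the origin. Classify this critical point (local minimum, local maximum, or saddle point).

The Hessian at the origin is H = [[6, 4, 4], [4, 12, -4], [4, -4, 8]].
Symmetric row and column elimination reduces H to a congruent diagonal form with pivots 6, 28/3, 4/7.
Counting signs: 3 positive.
H is positive definite, so the origin is a strict local minimum.

local minimum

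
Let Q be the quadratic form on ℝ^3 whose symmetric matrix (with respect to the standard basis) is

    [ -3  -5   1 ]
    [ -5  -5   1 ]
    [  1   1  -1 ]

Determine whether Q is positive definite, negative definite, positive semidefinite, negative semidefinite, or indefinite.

indefinite

Symmetric row and column elimination reduces A to a congruent diagonal form with pivots -3, 10/3, -4/5.
Counting signs: 1 positive, 2 negative.
Hence Q is indefinite.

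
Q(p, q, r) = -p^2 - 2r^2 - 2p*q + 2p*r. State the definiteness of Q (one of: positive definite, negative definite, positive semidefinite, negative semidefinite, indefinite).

indefinite

Write A = [[-1, -1, 1], [-1, 0, 0], [1, 0, -2]].
Row-reducing A symmetrically gives the diagonal entries -1, 1, -2.
That gives 1 positive, 2 negative pivots.
Hence Q is indefinite.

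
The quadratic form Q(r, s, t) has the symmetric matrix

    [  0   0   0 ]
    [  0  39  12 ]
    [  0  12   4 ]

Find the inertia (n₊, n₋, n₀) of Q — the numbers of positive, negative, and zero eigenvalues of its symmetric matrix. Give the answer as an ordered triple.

(2, 0, 1)

Applying the same elementary operations to the rows and columns of A produces a congruent diagonal matrix with entries 0, 39, 4/13.
Counting signs: 2 positive, 1 zero.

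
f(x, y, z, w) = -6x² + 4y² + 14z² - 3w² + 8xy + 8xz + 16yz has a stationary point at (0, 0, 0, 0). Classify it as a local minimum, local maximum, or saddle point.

saddle point

The Hessian at the origin is H = [[-12, 8, 8, 0], [8, 8, 16, 0], [8, 16, 28, 0], [0, 0, 0, -6]].
Row-reducing H symmetrically gives the diagonal entries -12, 40/3, -4/5, -6.
So there are 1 positive, 3 negative pivots.
H is indefinite, so the origin is a saddle point.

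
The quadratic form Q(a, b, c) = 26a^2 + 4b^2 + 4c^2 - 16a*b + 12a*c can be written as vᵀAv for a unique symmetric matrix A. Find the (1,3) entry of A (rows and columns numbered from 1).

The coefficient of a·c in Q is 12. For a symmetric A this equals A[1,3] + A[3,1] = 2·A[1,3].
So A[1,3] = 12/2 = 6.

6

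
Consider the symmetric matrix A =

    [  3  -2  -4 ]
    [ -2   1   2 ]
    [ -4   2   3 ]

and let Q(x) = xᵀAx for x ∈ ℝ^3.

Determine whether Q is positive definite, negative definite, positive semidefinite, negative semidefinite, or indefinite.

indefinite

Row-reducing A symmetrically gives the diagonal entries 3, -1/3, -1.
So there are 1 positive, 2 negative pivots.
Hence Q is indefinite.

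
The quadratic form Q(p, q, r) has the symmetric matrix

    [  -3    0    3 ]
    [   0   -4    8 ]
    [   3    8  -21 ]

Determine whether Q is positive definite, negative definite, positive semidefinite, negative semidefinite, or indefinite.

An LDLᵀ factorisation of A has diagonal entries -3, -4, -2.
That gives 3 negative pivots.
Hence Q is negative definite.

negative definite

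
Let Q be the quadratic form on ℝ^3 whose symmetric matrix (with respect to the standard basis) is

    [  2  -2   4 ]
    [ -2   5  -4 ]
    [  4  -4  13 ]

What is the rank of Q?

3

Symmetric row and column elimination reduces A to a congruent diagonal form with pivots 2, 3, 5.
So there are 3 positive pivots.
The rank is the number of nonzero pivots: 3.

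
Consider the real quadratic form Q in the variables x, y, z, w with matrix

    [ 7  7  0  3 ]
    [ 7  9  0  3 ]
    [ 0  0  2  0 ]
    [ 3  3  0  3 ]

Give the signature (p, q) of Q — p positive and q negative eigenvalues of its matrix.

(4, 0)

An LDLᵀ factorisation of A has diagonal entries 7, 2, 2, 12/7.
So there are 4 positive pivots.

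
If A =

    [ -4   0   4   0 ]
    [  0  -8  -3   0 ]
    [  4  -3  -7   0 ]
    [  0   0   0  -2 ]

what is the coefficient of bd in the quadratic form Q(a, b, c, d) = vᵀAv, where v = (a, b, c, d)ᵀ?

The coefficient of bd is A[2,4] + A[4,2] = 2·0 = 0.

0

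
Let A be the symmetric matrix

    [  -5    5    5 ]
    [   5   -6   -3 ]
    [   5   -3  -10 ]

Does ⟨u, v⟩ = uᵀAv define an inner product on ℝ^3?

Symmetric row and column elimination reduces A to a congruent diagonal form with pivots -5, -1, -1.
That gives 3 negative pivots.
Hence Q is negative definite.
⟨·,·⟩ is an inner product exactly when A is positive definite.

no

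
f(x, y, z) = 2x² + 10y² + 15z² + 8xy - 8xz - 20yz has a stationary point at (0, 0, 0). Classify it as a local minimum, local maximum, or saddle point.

The Hessian at the origin is H = [[4, 8, -8], [8, 20, -20], [-8, -20, 30]].
Congruent diagonalization of H (simultaneous row and column reduction) yields pivots 4, 4, 10.
That gives 3 positive pivots.
H is positive definite, so the origin is a strict local minimum.

local minimum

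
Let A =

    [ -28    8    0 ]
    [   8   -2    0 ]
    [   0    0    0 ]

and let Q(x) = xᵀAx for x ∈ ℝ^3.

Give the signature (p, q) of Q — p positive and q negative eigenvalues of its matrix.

Symmetric row and column elimination reduces A to a congruent diagonal form with pivots -28, 2/7, 0.
Counting signs: 1 positive, 1 negative, 1 zero.

(1, 1)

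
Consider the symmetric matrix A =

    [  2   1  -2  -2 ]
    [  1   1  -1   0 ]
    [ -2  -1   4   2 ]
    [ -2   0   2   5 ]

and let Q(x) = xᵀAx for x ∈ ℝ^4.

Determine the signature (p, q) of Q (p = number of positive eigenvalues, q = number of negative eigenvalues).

(4, 0)

Congruent diagonalization of A (simultaneous row and column reduction) yields pivots 2, 1/2, 2, 1.
Counting signs: 4 positive.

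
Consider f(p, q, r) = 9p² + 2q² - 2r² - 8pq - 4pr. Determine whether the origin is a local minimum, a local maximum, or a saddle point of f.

The Hessian at the origin is H = [[18, -8, -4], [-8, 4, 0], [-4, 0, -4]].
Applying the same elementary operations to the rows and columns of H produces a congruent diagonal matrix with entries 18, 4/9, -12.
That gives 2 positive, 1 negative pivots.
H is indefinite, so the origin is a saddle point.

saddle point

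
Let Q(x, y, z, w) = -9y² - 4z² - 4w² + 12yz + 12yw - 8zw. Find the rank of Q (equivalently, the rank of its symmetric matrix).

1

Write A = [[0, 0, 0, 0], [0, -9, 6, 6], [0, 6, -4, -4], [0, 6, -4, -4]].
Row-reducing A symmetrically gives the diagonal entries 0, -9, 0, 0.
Counting signs: 1 negative, 3 zero.
The rank is the number of nonzero pivots: 1.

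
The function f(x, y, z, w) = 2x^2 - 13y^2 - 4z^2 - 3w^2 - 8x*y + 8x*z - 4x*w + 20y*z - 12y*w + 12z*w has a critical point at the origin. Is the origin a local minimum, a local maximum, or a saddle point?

The Hessian at the origin is H = [[4, -8, 8, -4], [-8, -26, 20, -12], [8, 20, -8, 12], [-4, -12, 12, -6]].
Applying the same elementary operations to the rows and columns of H produces a congruent diagonal matrix with entries 4, -42, 48/7, -5/3.
That gives 2 positive, 2 negative pivots.
H is indefinite, so the origin is a saddle point.

saddle point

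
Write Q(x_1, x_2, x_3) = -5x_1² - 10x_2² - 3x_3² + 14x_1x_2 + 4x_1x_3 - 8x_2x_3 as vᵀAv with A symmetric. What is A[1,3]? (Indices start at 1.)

2

The coefficient of x_1·x_3 in Q is 4. For a symmetric A this equals A[1,3] + A[3,1] = 2·A[1,3].
So A[1,3] = 4/2 = 2.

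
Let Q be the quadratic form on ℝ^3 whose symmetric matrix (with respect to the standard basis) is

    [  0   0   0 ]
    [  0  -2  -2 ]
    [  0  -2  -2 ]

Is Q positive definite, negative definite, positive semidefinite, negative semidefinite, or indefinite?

Row-reducing A symmetrically gives the diagonal entries 0, -2, 0.
Counting signs: 1 negative, 2 zero.
Hence Q is negative semidefinite.

negative semidefinite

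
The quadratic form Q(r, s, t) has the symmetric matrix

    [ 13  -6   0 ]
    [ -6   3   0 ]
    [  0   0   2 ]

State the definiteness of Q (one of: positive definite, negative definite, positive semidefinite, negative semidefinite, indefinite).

Leading principal minors: Δ_1 = 13, Δ_2 = 3, Δ_3 = 6.
All leading principal minors are positive, so by Sylvester's criterion Q is positive definite.

positive definite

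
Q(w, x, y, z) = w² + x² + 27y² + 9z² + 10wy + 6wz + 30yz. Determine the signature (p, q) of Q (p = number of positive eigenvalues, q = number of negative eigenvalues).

(3, 0)

Write A = [[1, 0, 5, 3], [0, 1, 0, 0], [5, 0, 27, 15], [3, 0, 15, 9]].
Symmetric row and column elimination reduces A to a congruent diagonal form with pivots 1, 1, 2, 0.
So there are 3 positive, 1 zero pivots.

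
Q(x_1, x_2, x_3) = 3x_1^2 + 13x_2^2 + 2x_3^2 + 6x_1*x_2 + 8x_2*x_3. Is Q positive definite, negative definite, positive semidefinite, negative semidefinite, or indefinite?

The symmetric matrix of Q is A = [[3, 3, 0], [3, 13, 4], [0, 4, 2]].
Leading principal minors: Δ_1 = 3, Δ_2 = 30, Δ_3 = 12.
All leading principal minors are positive, so by Sylvester's criterion Q is positive definite.

positive definite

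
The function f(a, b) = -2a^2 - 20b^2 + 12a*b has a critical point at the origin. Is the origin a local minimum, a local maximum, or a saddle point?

The Hessian at the origin is H = [[-4, 12], [12, -40]].
det H = -4·-40 − (12)² = 16 > 0 and H[1,1] = -4 < 0, so H is negative definite.
Therefore the origin is a local maximum.

local maximum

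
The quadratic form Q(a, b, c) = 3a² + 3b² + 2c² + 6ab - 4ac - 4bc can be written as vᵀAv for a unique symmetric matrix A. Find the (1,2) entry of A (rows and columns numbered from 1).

The coefficient of a·b in Q is 6. For a symmetric A this equals A[1,2] + A[2,1] = 2·A[1,2].
So A[1,2] = 6/2 = 3.

3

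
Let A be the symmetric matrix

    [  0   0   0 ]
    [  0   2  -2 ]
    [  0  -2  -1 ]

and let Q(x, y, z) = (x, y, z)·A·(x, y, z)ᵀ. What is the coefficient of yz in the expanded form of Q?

-4

The coefficient of yz is A[2,3] + A[3,2] = 2·(-2) = -4.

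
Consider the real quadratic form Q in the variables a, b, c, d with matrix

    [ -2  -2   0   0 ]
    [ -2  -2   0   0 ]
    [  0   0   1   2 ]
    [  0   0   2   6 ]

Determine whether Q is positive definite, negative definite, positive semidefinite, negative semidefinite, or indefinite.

indefinite

Congruent diagonalization of A (simultaneous row and column reduction) yields pivots -2, 0, 1, 2.
That gives 2 positive, 1 negative, 1 zero pivots.
Hence Q is indefinite.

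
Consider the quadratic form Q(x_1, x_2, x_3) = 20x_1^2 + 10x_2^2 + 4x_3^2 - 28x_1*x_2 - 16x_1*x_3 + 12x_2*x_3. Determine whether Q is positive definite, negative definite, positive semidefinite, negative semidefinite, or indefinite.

The associated matrix is A = [[20, -14, -8], [-14, 10, 6], [-8, 6, 4]].
Congruent diagonalization of A (simultaneous row and column reduction) yields pivots 20, 1/5, 0.
Counting signs: 2 positive, 1 zero.
Hence Q is positive semidefinite.

positive semidefinite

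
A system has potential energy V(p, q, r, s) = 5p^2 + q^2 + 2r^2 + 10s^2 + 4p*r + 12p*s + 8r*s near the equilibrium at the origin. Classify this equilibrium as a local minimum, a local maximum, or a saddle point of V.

The Hessian at the origin is H = [[10, 0, 4, 12], [0, 2, 0, 0], [4, 0, 4, 8], [12, 0, 8, 20]].
Symmetric row and column elimination reduces H to a congruent diagonal form with pivots 10, 2, 12/5, 4/3.
Counting signs: 4 positive.
H is positive definite, so the origin is a strict local minimum.

local minimum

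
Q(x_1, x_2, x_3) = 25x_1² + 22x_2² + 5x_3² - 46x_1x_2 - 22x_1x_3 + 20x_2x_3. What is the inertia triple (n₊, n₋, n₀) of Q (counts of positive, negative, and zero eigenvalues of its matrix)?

(3, 0, 0)

The associated matrix is A = [[25, -23, -11], [-23, 22, 10], [-11, 10, 5]].
Congruent diagonalization of A (simultaneous row and column reduction) yields pivots 25, 21/25, 1/7.
Counting signs: 3 positive.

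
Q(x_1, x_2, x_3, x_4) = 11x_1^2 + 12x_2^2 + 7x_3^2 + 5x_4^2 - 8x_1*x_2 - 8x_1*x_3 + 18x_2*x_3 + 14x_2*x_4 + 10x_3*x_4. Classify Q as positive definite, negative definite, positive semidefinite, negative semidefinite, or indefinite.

The symmetric matrix is A = [[11, -4, -4, 0], [-4, 12, 9, 7], [-4, 9, 7, 5], [0, 7, 5, 5]].
Applying the same elementary operations to the rows and columns of A produces a congruent diagonal matrix with entries 11, 116/11, 17/116, 6/17.
That gives 4 positive pivots.
Hence Q is positive definite.

positive definite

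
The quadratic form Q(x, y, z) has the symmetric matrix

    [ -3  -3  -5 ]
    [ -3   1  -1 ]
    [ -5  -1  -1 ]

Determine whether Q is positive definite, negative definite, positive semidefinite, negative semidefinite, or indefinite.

indefinite

Symmetric row and column elimination reduces A to a congruent diagonal form with pivots -3, 4, 10/3.
So there are 2 positive, 1 negative pivots.
Hence Q is indefinite.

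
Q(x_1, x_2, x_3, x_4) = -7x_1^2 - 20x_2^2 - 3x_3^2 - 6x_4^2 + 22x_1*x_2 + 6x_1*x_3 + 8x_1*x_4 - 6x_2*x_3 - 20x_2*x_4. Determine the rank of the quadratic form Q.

Write A = [[-7, 11, 3, 4], [11, -20, -3, -10], [3, -3, -3, 0], [4, -10, 0, -6]].
Symmetric row and column elimination reduces A to a congruent diagonal form with pivots -7, -19/7, -12/19, 2.
That gives 1 positive, 3 negative pivots.
The rank is the number of nonzero pivots: 4.

4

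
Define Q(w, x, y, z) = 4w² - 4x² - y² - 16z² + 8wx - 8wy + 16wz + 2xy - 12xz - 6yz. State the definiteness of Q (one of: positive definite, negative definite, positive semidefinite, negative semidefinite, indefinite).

indefinite

The associated matrix is A = [[4, 4, -4, 8], [4, -4, 1, -6], [-4, 1, -1, -3], [8, -6, -3, -16]].
Row-reducing A symmetrically gives the diagonal entries 4, -8, -15/8, 0.
That gives 1 positive, 2 negative, 1 zero pivots.
Hence Q is indefinite.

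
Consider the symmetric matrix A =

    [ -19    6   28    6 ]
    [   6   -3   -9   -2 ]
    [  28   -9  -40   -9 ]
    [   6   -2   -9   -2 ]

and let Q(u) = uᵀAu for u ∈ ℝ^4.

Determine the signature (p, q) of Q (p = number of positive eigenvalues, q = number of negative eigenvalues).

(1, 3)

Row-reducing A symmetrically gives the diagonal entries -19, -21/19, 9/7, -1/9.
Counting signs: 1 positive, 3 negative.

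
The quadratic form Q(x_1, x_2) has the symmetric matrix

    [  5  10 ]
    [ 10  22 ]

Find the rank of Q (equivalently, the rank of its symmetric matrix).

Symmetric row and column elimination reduces A to a congruent diagonal form with pivots 5, 2.
Counting signs: 2 positive.
The rank is the number of nonzero pivots: 2.

2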